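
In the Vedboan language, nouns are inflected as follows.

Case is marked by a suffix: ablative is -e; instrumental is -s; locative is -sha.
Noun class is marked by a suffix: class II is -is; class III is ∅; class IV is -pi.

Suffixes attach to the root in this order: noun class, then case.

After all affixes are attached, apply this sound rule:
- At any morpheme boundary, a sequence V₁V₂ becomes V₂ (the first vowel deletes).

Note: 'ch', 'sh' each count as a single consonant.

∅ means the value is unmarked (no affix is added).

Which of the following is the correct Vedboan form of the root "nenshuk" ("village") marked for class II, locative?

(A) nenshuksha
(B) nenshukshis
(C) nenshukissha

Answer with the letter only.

Attach noun class class II -is → nenshukis.
Attach case locative -sha → nenshukissha.
Vowel deletion: no change.
So the correct form is nenshukissha, option (C).
(B) nenshukshis is wrong: it has the affixes in the wrong order.
(A) nenshuksha is wrong: it uses class III instead of class II for noun class.

C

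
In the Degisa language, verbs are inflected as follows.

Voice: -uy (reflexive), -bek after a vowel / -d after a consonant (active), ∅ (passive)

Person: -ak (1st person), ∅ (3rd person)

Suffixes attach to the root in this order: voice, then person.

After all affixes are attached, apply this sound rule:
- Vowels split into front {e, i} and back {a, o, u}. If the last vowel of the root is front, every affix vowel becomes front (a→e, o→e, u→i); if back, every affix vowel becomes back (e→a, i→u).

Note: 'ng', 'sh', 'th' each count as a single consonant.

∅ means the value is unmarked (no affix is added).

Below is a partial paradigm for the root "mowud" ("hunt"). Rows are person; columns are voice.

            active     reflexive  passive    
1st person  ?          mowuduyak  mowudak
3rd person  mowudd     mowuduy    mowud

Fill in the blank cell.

Attach voice active -d (after consonant 'd') → mowudd.
Attach person 1st person -ak → mowuddak.
Vowel harmony: no change.

mowuddak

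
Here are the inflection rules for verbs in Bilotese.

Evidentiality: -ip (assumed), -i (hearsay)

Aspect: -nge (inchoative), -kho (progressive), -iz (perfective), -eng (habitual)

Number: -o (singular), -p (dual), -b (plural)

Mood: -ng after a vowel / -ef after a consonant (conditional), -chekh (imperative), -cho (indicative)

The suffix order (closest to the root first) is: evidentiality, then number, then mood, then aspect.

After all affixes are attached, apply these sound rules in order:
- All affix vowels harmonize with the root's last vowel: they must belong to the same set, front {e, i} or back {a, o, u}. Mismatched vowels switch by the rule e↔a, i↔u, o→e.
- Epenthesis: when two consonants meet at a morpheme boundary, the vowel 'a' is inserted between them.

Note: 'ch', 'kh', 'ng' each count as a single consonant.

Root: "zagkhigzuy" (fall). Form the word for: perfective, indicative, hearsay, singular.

zagkhigzuyuochouz

Attach evidentiality hearsay -i → zagkhigzuyi.
Attach number singular -o → zagkhigzuyio.
Attach mood indicative -cho → zagkhigzuyiocho.
Attach aspect perfective -iz → zagkhigzuyiochoiz.
Apply vowel harmony: zagkhigzuyiochoiz → zagkhigzuyuochouz.
Epenthesis: no change.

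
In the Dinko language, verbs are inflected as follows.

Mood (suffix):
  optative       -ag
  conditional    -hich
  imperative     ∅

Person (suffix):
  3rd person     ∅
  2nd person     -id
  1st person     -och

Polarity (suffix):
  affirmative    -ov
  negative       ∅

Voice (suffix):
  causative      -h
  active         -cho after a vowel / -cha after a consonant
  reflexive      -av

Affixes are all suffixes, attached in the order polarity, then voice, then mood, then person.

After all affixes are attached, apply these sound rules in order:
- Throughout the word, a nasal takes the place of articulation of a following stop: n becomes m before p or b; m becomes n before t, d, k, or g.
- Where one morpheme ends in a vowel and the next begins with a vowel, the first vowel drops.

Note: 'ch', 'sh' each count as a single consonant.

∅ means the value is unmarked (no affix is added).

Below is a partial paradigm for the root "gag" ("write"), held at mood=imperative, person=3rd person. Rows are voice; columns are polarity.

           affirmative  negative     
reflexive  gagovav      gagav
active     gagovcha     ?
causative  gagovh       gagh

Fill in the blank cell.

gagcha

polarity = negative: zero marking, form stays gag.
Attach voice active -cha (after consonant 'g') → gagcha.
mood = imperative: zero marking, form stays gagcha.
person = 3rd person: zero marking, form stays gagcha.
Nasal assimilation: no change.
Vowel deletion: no change.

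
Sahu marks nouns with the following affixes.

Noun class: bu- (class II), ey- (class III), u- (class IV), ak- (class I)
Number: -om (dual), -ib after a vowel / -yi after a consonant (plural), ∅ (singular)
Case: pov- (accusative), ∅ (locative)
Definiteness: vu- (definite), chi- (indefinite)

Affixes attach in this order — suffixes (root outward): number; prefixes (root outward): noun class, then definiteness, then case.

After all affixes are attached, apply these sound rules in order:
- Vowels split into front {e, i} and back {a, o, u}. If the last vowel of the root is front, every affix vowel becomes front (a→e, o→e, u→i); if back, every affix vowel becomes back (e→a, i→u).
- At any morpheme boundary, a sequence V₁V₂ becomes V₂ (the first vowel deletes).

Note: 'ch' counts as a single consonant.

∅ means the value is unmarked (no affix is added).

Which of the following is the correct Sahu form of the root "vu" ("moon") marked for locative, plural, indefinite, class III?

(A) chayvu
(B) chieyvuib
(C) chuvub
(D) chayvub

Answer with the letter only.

D

Attach noun class class III ey- → eyvu.
Attach definiteness indefinite chi- → chieyvu.
case = locative: zero marking, form stays chieyvu.
Attach number plural -ib (after vowel 'u') → chieyvuib.
Apply vowel harmony: chieyvuib → chuayvuub.
Apply vowel deletion: chuayvuub → chayvub.
So the correct form is chayvub, option (D).
(C) chuvub is wrong: it uses class IV instead of class III for noun class.
(A) chayvu is wrong: it uses singular instead of plural for number.
(B) chieyvuib is wrong: it fails to apply the sound rule(s).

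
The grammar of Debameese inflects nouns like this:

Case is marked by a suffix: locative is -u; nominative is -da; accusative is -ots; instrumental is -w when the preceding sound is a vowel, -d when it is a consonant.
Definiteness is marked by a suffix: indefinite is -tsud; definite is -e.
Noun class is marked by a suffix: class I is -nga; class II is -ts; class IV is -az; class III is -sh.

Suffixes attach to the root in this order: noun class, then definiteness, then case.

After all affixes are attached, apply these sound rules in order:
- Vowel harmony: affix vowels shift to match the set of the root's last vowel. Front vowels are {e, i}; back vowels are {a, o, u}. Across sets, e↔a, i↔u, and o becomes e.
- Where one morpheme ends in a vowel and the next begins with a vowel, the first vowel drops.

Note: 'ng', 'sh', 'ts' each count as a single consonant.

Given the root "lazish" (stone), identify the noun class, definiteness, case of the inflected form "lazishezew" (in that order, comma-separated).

class IV, definite, instrumental

Segment: lazish-az-e-w.
noun class: -az → class IV.
definiteness: -e → definite.
case: -w/d → instrumental.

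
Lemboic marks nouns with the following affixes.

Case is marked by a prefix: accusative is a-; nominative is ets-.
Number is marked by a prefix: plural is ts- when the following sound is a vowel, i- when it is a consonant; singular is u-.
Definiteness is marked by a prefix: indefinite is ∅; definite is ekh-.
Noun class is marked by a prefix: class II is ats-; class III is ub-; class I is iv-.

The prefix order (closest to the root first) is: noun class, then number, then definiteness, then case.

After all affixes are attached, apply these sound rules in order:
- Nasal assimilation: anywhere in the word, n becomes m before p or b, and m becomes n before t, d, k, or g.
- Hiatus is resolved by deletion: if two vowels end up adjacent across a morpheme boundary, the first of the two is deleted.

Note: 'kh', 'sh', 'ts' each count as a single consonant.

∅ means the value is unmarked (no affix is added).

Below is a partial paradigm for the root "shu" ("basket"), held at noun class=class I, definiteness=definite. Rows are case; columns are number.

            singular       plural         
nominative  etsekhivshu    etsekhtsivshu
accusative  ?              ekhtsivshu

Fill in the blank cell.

ekhivshu

Attach noun class class I iv- → ivshu.
Attach number singular u- → uivshu.
Attach definiteness definite ekh- → ekhuivshu.
Attach case accusative a- → aekhuivshu.
Nasal assimilation: no change.
Apply vowel deletion: aekhuivshu → ekhivshu.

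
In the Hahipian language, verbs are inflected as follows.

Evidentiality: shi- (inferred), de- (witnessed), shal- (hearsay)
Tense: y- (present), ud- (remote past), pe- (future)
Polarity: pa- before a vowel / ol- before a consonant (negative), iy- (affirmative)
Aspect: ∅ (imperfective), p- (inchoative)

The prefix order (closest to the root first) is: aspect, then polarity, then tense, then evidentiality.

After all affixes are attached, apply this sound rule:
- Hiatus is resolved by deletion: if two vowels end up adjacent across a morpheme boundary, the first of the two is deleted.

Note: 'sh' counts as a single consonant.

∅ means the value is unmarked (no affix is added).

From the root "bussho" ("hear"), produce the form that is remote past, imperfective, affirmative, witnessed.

aspect = imperfective: zero marking, form stays bussho.
Attach polarity affirmative iy- → iybussho.
Attach tense remote past ud- → udiybussho.
Attach evidentiality witnessed de- → deudiybussho.
Apply vowel deletion: deudiybussho → dudiybussho.

dudiybussho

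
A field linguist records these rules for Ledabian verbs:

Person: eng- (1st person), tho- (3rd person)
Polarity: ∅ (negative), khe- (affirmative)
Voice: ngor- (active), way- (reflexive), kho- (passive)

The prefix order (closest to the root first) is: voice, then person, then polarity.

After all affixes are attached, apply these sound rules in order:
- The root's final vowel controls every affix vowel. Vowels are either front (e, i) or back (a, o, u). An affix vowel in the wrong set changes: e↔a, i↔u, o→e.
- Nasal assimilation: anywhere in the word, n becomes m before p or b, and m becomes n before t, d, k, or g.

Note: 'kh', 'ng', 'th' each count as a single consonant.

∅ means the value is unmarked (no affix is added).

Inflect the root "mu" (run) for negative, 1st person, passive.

Attach voice passive kho- → khomu.
Attach person 1st person eng- → engkhomu.
polarity = negative: zero marking, form stays engkhomu.
Apply vowel harmony: engkhomu → angkhomu.
Nasal assimilation: no change.

angkhomu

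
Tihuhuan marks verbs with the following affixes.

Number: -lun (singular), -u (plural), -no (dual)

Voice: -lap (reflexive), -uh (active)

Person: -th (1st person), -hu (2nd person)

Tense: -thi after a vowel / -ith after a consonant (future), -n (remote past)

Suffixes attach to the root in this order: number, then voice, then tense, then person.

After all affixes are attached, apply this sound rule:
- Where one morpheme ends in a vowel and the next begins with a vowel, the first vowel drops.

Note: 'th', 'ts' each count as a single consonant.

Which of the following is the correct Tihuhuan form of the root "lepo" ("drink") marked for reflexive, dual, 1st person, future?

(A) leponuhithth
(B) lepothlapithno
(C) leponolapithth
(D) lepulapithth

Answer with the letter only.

C

Attach number dual -no → lepono.
Attach voice reflexive -lap → leponolap.
Attach tense future -ith (after consonant 'p') → leponolapith.
Attach person 1st person -th → leponolapithth.
Vowel deletion: no change.
So the correct form is leponolapithth, option (C).
(B) lepothlapithno is wrong: it has the affixes in the wrong order.
(D) lepulapithth is wrong: it uses plural instead of dual for number.
(A) leponuhithth is wrong: it uses active instead of reflexive for voice.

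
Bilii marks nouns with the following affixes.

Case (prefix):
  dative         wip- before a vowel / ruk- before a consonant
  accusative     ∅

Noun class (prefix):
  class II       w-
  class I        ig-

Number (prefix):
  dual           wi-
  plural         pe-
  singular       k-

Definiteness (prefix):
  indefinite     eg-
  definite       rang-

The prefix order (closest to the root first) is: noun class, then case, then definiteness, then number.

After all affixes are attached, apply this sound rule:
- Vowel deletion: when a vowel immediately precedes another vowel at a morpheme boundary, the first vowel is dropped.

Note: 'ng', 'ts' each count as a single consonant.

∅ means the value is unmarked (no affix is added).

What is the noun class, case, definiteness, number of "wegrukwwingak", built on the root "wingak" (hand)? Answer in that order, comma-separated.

Segment: wi-eg-ruk-w-wingak.
noun class: w- → class II.
case: wip/ruk- → dative.
definiteness: eg- → indefinite.
number: wi- → dual.

class II, dative, indefinite, dual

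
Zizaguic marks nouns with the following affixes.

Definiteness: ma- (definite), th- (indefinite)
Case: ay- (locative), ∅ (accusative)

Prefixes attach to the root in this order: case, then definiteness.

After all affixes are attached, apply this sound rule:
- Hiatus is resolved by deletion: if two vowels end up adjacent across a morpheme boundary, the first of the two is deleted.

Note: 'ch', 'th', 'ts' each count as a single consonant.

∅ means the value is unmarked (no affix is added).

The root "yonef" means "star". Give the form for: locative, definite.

mayyonef

Attach case locative ay- → ayyonef.
Attach definiteness definite ma- → maayyonef.
Apply vowel deletion: maayyonef → mayyonef.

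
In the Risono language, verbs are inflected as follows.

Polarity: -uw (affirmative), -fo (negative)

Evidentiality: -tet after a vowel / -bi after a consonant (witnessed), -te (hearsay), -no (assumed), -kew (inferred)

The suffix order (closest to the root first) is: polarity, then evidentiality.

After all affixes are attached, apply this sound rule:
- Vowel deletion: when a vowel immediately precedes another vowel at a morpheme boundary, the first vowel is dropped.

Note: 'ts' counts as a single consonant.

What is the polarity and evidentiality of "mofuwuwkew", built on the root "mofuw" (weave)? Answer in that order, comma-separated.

affirmative, inferred

Segment: mofuw-uw-kew.
polarity: -uw → affirmative.
evidentiality: -kew → inferred.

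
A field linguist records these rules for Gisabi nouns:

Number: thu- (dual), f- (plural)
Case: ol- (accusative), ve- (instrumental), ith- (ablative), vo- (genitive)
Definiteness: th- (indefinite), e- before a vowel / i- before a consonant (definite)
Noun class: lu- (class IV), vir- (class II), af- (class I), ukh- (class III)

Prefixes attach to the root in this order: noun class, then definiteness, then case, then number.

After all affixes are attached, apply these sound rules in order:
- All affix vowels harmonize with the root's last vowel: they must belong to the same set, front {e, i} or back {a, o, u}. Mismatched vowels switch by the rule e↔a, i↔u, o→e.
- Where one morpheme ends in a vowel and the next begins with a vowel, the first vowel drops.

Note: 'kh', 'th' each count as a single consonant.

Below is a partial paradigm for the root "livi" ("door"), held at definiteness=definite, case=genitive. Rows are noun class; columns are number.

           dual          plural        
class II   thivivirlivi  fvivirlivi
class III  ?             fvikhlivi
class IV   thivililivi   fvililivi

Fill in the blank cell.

Attach noun class class III ukh- → ukhlivi.
Attach definiteness definite e- (before vowel 'u') → eukhlivi.
Attach case genitive vo- → voeukhlivi.
Attach number dual thu- → thuvoeukhlivi.
Apply vowel harmony: thuvoeukhlivi → thiveeikhlivi.
Apply vowel deletion: thiveeikhlivi → thivikhlivi.

thivikhlivi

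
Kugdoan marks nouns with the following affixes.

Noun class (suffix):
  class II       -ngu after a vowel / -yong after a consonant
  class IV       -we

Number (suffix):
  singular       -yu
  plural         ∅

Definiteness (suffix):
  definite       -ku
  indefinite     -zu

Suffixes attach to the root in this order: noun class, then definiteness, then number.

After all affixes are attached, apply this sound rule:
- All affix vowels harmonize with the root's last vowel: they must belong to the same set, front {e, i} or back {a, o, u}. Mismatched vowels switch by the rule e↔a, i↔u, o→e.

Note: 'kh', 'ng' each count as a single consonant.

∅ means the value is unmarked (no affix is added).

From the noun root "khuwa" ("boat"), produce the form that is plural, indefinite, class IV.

Attach noun class class IV -we → khuwawe.
Attach definiteness indefinite -zu → khuwawezu.
number = plural: zero marking, form stays khuwawezu.
Apply vowel harmony: khuwawezu → khuwawazu.

khuwawazu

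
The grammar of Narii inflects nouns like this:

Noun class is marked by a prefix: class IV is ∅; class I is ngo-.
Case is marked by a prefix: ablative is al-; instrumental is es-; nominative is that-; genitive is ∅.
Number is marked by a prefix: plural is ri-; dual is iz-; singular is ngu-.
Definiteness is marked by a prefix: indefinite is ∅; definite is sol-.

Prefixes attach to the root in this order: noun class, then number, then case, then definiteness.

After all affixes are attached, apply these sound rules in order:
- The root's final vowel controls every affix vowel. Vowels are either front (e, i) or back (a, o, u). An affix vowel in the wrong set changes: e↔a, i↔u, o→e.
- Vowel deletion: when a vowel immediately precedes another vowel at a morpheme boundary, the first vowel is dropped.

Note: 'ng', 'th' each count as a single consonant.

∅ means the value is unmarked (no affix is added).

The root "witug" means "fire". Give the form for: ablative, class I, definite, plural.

solalrungowitug

Attach noun class class I ngo- → ngowitug.
Attach number plural ri- → ringowitug.
Attach case ablative al- → alringowitug.
Attach definiteness definite sol- → solalringowitug.
Apply vowel harmony: solalringowitug → solalrungowitug.
Vowel deletion: no change.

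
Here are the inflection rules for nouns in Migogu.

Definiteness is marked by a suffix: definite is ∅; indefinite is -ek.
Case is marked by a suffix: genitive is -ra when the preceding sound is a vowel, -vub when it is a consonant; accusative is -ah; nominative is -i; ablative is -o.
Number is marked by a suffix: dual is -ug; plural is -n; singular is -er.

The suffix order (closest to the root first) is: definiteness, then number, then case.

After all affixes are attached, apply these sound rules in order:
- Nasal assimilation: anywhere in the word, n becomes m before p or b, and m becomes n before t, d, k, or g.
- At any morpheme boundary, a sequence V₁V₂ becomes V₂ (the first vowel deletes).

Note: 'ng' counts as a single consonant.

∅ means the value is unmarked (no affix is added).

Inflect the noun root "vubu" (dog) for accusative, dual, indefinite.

vubekugah

Attach definiteness indefinite -ek → vubuek.
Attach number dual -ug → vubuekug.
Attach case accusative -ah → vubuekugah.
Nasal assimilation: no change.
Apply vowel deletion: vubuekugah → vubekugah.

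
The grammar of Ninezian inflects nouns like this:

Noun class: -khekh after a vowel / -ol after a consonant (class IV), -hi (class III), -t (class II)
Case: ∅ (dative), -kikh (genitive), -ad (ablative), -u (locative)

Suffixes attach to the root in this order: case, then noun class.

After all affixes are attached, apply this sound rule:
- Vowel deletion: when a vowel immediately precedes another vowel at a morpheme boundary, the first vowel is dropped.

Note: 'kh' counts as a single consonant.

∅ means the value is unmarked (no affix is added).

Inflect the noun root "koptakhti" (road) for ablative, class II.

Attach case ablative -ad → koptakhtiad.
Attach noun class class II -t → koptakhtiadt.
Apply vowel deletion: koptakhtiadt → koptakhtadt.

koptakhtadt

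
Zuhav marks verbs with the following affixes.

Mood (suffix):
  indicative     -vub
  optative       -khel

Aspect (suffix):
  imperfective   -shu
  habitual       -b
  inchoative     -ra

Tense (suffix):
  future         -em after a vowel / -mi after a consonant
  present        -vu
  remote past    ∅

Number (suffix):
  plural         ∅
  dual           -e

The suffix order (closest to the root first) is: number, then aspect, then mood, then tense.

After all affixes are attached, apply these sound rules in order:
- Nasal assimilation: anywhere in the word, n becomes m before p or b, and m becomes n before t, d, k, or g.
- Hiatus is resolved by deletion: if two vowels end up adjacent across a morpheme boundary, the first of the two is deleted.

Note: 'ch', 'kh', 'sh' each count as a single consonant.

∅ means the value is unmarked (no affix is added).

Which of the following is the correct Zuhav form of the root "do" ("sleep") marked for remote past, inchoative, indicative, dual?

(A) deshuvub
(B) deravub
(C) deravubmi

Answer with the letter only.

B

Attach number dual -e → doe.
Attach aspect inchoative -ra → doera.
Attach mood indicative -vub → doeravub.
tense = remote past: zero marking, form stays doeravub.
Nasal assimilation: no change.
Apply vowel deletion: doeravub → deravub.
So the correct form is deravub, option (B).
(A) deshuvub is wrong: it uses imperfective instead of inchoative for aspect.
(C) deravubmi is wrong: it uses future instead of remote past for tense.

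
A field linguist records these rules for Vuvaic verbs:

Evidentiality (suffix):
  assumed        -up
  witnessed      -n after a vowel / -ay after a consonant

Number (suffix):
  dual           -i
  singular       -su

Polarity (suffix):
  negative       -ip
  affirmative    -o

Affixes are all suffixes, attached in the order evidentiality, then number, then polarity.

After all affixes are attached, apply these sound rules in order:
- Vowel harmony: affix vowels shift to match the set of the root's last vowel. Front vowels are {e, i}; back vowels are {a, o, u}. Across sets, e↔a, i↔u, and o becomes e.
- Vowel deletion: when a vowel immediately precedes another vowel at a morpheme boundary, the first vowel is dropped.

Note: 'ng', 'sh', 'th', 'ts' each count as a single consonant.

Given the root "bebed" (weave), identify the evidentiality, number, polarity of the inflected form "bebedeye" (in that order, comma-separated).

witnessed, dual, affirmative

Segment: bebed-ay-i-o.
evidentiality: -n/ay → witnessed.
number: -i → dual.
polarity: -o → affirmative.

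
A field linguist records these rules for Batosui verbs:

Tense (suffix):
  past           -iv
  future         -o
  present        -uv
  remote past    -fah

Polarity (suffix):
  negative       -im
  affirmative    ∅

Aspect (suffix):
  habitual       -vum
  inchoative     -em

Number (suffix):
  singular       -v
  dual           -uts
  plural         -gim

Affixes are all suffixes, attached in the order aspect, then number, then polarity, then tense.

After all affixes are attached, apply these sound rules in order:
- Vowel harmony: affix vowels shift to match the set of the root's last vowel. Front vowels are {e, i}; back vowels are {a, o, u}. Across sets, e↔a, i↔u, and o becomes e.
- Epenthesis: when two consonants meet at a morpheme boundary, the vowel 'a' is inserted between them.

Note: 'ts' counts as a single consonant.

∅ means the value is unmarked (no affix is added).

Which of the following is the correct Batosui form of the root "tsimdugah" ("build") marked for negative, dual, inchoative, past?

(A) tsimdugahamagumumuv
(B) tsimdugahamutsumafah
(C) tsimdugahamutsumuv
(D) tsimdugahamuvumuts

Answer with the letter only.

Attach aspect inchoative -em → tsimdugahem.
Attach number dual -uts → tsimdugahemuts.
Attach polarity negative -im → tsimdugahemutsim.
Attach tense past -iv → tsimdugahemutsimiv.
Apply vowel harmony: tsimdugahemutsimiv → tsimdugahamutsumuv.
Epenthesis: no change.
So the correct form is tsimdugahamutsumuv, option (C).
(B) tsimdugahamutsumafah is wrong: it uses remote past instead of past for tense.
(D) tsimdugahamuvumuts is wrong: it has the affixes in the wrong order.
(A) tsimdugahamagumumuv is wrong: it uses plural instead of dual for number.

C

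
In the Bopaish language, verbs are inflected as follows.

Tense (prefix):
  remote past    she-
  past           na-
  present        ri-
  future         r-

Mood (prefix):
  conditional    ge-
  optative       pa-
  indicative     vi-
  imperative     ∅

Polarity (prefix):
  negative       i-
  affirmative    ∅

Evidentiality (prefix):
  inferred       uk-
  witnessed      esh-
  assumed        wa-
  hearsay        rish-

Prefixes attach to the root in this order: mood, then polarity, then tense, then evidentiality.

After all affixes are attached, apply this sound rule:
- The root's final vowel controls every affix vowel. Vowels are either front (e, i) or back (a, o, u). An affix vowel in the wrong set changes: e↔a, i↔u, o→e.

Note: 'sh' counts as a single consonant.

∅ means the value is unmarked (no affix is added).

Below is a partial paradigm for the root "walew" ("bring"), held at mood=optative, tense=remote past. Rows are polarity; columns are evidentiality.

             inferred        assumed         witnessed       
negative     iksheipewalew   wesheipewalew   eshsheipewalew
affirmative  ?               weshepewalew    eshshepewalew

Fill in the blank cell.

Attach mood optative pa- → pawalew.
polarity = affirmative: zero marking, form stays pawalew.
Attach tense remote past she- → shepawalew.
Attach evidentiality inferred uk- → ukshepawalew.
Apply vowel harmony: ukshepawalew → ikshepewalew.

ikshepewalew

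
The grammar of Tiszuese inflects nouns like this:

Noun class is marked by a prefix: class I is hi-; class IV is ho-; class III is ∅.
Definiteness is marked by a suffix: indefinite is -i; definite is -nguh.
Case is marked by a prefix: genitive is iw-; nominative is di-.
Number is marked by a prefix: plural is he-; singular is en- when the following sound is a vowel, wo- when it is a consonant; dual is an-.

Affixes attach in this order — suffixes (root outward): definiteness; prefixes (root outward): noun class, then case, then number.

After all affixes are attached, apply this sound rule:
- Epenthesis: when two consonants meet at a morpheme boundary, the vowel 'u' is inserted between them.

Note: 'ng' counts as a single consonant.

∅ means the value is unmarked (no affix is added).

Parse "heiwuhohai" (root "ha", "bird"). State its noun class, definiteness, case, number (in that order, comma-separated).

Segment: he-iw-ho-ha-i.
noun class: ho- → class IV.
definiteness: -i → indefinite.
case: iw- → genitive.
number: he- → plural.

class IV, indefinite, genitive, plural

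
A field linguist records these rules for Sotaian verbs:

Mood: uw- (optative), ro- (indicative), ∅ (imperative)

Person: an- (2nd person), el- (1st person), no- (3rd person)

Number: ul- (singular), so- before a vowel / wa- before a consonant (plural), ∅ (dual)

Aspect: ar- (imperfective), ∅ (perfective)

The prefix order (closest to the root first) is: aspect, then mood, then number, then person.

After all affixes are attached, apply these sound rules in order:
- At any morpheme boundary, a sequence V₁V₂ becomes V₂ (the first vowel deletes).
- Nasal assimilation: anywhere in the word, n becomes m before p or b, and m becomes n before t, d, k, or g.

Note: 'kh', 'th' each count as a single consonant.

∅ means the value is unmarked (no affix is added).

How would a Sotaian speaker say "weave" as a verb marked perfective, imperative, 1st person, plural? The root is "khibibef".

aspect = perfective: zero marking, form stays khibibef.
mood = imperative: zero marking, form stays khibibef.
Attach number plural wa- (before consonant 'kh') → wakhibibef.
Attach person 1st person el- → elwakhibibef.
Vowel deletion: no change.
Nasal assimilation: no change.

elwakhibibef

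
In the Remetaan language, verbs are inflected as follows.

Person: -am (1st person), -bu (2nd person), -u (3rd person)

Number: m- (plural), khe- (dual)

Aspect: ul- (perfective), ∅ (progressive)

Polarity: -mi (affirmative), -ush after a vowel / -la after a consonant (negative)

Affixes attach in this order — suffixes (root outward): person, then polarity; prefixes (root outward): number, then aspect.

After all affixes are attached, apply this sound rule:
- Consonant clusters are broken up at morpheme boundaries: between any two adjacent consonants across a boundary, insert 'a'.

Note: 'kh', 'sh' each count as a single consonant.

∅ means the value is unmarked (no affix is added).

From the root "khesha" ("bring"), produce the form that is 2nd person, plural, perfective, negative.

Attach person 2nd person -bu → kheshabu.
Attach polarity negative -ush (after vowel 'u') → kheshabuush.
Attach number plural m- → mkheshabuush.
Attach aspect perfective ul- → ulmkheshabuush.
Apply epenthesis: ulmkheshabuush → ulamakheshabuush.

ulamakheshabuush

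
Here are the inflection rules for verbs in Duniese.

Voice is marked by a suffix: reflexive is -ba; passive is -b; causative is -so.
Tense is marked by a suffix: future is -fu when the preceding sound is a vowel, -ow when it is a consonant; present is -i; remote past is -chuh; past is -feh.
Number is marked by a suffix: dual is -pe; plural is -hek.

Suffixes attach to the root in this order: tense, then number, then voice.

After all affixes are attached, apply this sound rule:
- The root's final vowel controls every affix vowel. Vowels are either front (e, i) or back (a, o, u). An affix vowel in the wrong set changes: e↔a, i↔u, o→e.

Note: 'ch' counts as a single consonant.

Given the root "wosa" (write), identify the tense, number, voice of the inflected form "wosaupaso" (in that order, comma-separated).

present, dual, causative

Segment: wosa-i-pe-so.
tense: -i → present.
number: -pe → dual.
voice: -so → causative.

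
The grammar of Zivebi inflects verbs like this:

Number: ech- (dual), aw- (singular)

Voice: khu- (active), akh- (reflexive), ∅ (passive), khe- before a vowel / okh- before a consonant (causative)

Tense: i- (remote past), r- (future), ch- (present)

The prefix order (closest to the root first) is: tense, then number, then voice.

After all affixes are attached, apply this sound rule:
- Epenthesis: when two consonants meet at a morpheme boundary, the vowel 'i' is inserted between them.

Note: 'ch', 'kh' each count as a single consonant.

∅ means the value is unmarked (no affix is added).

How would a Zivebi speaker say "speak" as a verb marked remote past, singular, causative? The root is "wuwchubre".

kheawiwuwchubre

Attach tense remote past i- → iwuwchubre.
Attach number singular aw- → awiwuwchubre.
Attach voice causative khe- (before vowel 'a') → kheawiwuwchubre.
Epenthesis: no change.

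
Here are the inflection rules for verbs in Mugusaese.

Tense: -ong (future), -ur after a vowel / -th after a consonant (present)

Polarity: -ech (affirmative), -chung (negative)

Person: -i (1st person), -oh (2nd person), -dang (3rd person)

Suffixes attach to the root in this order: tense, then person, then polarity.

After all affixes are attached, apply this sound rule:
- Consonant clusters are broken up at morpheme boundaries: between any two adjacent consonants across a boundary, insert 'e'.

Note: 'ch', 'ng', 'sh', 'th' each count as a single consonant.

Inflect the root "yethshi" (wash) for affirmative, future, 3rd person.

yethshiongedangech

Attach tense future -ong → yethshiong.
Attach person 3rd person -dang → yethshiongdang.
Attach polarity affirmative -ech → yethshiongdangech.
Apply epenthesis: yethshiongdangech → yethshiongedangech.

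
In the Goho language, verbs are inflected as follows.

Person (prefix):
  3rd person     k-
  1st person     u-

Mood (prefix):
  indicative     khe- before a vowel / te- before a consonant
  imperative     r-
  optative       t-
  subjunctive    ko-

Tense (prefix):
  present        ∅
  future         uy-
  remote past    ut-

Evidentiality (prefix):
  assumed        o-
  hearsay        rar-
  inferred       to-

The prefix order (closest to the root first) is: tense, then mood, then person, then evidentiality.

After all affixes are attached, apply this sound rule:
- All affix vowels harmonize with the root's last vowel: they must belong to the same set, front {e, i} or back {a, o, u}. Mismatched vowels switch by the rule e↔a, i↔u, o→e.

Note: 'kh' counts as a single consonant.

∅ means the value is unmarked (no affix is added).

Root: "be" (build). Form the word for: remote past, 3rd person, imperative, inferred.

Attach tense remote past ut- → utbe.
Attach mood imperative r- → rutbe.
Attach person 3rd person k- → krutbe.
Attach evidentiality inferred to- → tokrutbe.
Apply vowel harmony: tokrutbe → tekritbe.

tekritbe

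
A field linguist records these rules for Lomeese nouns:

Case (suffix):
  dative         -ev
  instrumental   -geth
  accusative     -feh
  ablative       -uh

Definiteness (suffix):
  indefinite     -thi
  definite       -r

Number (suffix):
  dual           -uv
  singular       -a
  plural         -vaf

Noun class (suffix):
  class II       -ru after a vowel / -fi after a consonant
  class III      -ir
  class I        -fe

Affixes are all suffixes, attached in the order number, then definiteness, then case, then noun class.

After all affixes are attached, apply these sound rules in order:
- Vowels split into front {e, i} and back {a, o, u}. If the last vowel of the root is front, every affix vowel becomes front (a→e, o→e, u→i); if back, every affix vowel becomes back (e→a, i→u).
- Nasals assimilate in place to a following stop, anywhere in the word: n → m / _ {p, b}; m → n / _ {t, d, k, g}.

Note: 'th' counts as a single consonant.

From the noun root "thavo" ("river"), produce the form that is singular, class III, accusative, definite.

thavoarfahur

Attach number singular -a → thavoa.
Attach definiteness definite -r → thavoar.
Attach case accusative -feh → thavoarfeh.
Attach noun class class III -ir → thavoarfehir.
Apply vowel harmony: thavoarfehir → thavoarfahur.
Nasal assimilation: no change.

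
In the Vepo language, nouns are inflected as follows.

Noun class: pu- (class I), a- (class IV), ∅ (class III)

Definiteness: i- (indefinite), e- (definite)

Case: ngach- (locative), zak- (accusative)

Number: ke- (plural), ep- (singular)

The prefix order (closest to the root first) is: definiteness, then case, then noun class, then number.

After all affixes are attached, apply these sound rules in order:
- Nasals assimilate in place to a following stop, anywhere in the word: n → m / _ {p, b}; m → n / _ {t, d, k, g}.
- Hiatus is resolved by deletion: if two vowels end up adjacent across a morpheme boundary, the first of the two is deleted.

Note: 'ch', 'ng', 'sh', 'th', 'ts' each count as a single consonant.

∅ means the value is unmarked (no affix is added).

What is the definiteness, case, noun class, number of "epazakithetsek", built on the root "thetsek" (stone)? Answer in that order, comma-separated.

indefinite, accusative, class IV, singular

Segment: ep-a-zak-i-thetsek.
definiteness: i- → indefinite.
case: zak- → accusative.
noun class: a- → class IV.
number: ep- → singular.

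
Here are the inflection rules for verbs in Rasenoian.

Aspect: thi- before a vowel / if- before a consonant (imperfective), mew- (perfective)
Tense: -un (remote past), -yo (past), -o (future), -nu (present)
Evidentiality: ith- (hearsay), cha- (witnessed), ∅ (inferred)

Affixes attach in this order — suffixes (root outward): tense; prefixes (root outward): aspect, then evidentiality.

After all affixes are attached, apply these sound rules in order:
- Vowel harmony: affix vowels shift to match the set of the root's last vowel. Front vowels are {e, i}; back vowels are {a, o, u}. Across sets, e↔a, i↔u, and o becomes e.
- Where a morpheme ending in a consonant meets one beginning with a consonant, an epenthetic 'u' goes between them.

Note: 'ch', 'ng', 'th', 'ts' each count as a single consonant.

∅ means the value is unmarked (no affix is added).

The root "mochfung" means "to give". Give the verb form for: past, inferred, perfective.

mawumochfunguyo

Attach aspect perfective mew- → mewmochfung.
Attach tense past -yo → mewmochfungyo.
evidentiality = inferred: zero marking, form stays mewmochfungyo.
Apply vowel harmony: mewmochfungyo → mawmochfungyo.
Apply epenthesis: mawmochfungyo → mawumochfunguyo.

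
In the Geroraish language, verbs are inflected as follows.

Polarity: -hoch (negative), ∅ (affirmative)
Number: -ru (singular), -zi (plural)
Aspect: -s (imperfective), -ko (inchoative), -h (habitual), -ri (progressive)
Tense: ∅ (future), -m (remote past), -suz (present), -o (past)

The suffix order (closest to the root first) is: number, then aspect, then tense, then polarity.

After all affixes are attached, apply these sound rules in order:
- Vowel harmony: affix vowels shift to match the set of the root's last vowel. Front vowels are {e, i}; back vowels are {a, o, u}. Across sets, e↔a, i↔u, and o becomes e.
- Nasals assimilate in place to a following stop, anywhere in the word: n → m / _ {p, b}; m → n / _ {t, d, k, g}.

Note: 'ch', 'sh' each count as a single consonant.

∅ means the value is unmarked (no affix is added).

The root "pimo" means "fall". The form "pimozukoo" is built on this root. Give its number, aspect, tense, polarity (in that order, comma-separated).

plural, inchoative, past, affirmative

Segment: pimo-zi-ko-o.
number: -zi → plural.
aspect: -ko → inchoative.
tense: -o → past.
polarity: ∅ → affirmative.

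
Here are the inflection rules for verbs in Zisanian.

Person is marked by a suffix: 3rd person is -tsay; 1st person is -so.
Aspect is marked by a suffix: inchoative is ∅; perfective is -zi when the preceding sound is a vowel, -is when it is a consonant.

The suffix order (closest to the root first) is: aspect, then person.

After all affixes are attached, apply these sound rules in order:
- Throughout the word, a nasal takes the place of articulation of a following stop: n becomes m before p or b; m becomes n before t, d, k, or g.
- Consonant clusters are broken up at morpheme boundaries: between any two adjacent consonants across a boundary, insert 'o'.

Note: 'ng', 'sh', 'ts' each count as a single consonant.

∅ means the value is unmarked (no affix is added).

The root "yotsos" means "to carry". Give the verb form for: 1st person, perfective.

yotsosisoso

Attach aspect perfective -is (after consonant 's') → yotsosis.
Attach person 1st person -so → yotsosisso.
Nasal assimilation: no change.
Apply epenthesis: yotsosisso → yotsosisoso.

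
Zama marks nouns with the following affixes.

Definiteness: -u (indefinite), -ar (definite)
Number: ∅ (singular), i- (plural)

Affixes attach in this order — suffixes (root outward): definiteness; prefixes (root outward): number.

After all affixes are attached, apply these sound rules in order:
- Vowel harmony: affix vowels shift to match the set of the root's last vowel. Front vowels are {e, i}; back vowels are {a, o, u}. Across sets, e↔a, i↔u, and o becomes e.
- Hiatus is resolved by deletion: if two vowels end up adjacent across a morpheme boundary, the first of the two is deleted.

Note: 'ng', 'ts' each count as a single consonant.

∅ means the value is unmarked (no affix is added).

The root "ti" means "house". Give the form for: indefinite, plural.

Attach number plural i- → iti.
Attach definiteness indefinite -u → itiu.
Apply vowel harmony: itiu → itii.
Apply vowel deletion: itii → iti.

iti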